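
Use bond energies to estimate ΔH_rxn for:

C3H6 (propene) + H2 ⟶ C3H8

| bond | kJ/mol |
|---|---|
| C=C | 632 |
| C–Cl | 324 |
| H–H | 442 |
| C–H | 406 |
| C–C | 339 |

Bonds broken (reactants):
  C–C: 1 × 339 = 339
  C–H: 6 × 406 = 2436
  C=C: 1 × 632 = 632
  H–H: 1 × 442 = 442
  Σ(broken) = 3849 kJ
Bonds formed (products):
  C–C: 2 × 339 = 678
  C–H: 8 × 406 = 3248
  Σ(formed) = 3926 kJ
ΔH = Σ(broken) − Σ(formed) = 3849 − 3926 = −77 kJ

ΔH ≈ −77 kJ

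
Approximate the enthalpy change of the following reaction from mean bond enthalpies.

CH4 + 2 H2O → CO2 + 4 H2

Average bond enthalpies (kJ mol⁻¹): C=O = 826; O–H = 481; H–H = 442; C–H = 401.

Bonds broken (reactants):
  C–H: 4 × 401 = 1604
  O–H: 4 × 481 = 1924
  Σ(broken) = 3528 kJ
Bonds formed (products):
  C=O: 2 × 826 = 1652
  H–H: 4 × 442 = 1768
  Σ(formed) = 3420 kJ
ΔH = Σ(broken) − Σ(formed) = 3528 − 3420 = +108 kJ

ΔH ≈ +108 kJ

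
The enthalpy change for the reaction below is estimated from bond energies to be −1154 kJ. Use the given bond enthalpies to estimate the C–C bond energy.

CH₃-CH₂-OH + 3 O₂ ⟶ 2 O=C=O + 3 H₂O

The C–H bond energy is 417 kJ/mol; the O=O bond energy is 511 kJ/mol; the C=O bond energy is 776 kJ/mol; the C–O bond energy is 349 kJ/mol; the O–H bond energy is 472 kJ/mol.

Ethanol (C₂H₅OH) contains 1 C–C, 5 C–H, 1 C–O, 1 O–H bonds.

D(C–C) ≈ 343 kJ/mol

Let D be the C–C bond energy.
Σ(broken) = 1×D + 5×417 + 1×349 + 1×472 + 3×511 = 4439 + D
Σ(formed) = 4×776 + 6×472 = 5936
ΔH = Σ(broken) − Σ(formed) = (4439 + D) − (5936) = −1497 + D
Setting this equal to −1154 kJ gives D = 343 kJ/mol.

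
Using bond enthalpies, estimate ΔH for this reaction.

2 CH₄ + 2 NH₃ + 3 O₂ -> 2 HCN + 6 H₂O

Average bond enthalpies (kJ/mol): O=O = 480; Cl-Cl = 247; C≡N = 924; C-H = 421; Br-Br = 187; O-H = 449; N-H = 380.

Bonds broken (reactants):
  C-H: 8 × 421 = 3368
  N-H: 6 × 380 = 2280
  O=O: 3 × 480 = 1440
  Σ(broken) = 7088 kJ
Bonds formed (products):
  C≡N: 2 × 924 = 1848
  C-H: 2 × 421 = 842
  O-H: 12 × 449 = 5388
  Σ(formed) = 8078 kJ
ΔH = Σ(broken) − Σ(formed) = 7088 − 8078 = −990 kJ

ΔH ≈ −990 kJ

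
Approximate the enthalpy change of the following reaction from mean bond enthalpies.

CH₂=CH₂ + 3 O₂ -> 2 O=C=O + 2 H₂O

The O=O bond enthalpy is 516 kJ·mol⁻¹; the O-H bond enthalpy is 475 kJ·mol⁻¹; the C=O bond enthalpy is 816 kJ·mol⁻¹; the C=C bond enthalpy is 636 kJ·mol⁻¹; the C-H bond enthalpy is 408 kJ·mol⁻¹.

Bonds broken (reactants):
  C-H: 4 × 408 = 1632
  C=C: 1 × 636 = 636
  O=O: 3 × 516 = 1548
  Σ(broken) = 3816 kJ
Bonds formed (products):
  C=O: 4 × 816 = 3264
  O-H: 4 × 475 = 1900
  Σ(formed) = 5164 kJ
ΔH = Σ(broken) − Σ(formed) = 3816 − 5164 = −1348 kJ

ΔH ≈ −1348 kJ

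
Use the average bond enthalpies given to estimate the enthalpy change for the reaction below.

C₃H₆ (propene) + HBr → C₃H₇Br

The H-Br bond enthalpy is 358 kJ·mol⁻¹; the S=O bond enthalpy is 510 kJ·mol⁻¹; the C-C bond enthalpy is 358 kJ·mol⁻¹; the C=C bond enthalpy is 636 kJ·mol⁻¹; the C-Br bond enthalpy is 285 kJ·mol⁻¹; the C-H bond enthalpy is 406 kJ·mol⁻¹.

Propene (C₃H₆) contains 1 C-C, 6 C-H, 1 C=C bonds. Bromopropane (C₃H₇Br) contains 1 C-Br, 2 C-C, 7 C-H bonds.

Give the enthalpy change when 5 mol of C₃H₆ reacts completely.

ΔH = −275 kJ

Bonds broken (reactants):
  C-C: 1 × 358 = 358
  C-H: 6 × 406 = 2436
  C=C: 1 × 636 = 636
  H-Br: 1 × 358 = 358
  Σ(broken) = 3788 kJ
Bonds formed (products):
  C-Br: 1 × 285 = 285
  C-C: 2 × 358 = 716
  C-H: 7 × 406 = 2842
  Σ(formed) = 3843 kJ
ΔH = Σ(broken) − Σ(formed) = 3788 − 3843 = −55 kJ
For 5× the reaction as written: 5 × (−55) = −275 kJ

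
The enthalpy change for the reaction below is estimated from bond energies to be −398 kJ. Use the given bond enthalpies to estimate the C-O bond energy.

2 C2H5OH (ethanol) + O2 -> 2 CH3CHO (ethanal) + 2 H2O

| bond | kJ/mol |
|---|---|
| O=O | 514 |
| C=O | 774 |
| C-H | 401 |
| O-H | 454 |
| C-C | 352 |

D(C-O) ≈ 371 kJ/mol

Let D be the C-O bond energy.
Σ(broken) = 2×352 + 10×401 + 2×D + 2×454 + 1×514 = 6136 + 2D
Σ(formed) = 2×352 + 8×401 + 2×774 + 4×454 = 7276
ΔH = Σ(broken) − Σ(formed) = (6136 + 2D) − (7276) = −1140 + 2D
Setting this equal to −398 kJ gives 2D = 742, so D = 371 kJ/mol.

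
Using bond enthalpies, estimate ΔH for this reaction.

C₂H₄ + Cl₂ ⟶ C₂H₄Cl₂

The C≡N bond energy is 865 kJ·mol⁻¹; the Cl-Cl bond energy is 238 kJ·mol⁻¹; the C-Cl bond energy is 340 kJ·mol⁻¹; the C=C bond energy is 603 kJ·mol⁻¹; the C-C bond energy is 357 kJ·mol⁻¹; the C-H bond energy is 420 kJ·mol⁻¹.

ΔH ≈ −196 kJ

Bonds broken (reactants):
  C-H: 4 × 420 = 1680
  C=C: 1 × 603 = 603
  Cl-Cl: 1 × 238 = 238
  Σ(broken) = 2521 kJ
Bonds formed (products):
  C-C: 1 × 357 = 357
  C-Cl: 2 × 340 = 680
  C-H: 4 × 420 = 1680
  Σ(formed) = 2717 kJ
ΔH = Σ(broken) − Σ(formed) = 2521 − 2717 = −196 kJ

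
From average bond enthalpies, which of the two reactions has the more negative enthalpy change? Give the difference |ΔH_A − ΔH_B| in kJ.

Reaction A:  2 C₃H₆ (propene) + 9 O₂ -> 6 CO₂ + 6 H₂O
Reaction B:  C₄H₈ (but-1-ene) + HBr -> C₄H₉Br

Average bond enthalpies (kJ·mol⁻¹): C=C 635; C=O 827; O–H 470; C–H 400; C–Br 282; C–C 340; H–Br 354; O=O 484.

Reaction A, by 4425 kJ

Reaction A:
  Bonds broken (reactants):
    C–C: 2 × 340 = 680
    C–H: 12 × 400 = 4800
    C=C: 2 × 635 = 1270
    O=O: 9 × 484 = 4356
    Σ(broken) = 11106 kJ
  Bonds formed (products):
    C=O: 12 × 827 = 9924
    O–H: 12 × 470 = 5640
    Σ(formed) = 15564 kJ
  ΔH_A = 11106 − 15564 = −4458 kJ
Reaction B:
  Bonds broken (reactants):
    C–C: 2 × 340 = 680
    C–H: 8 × 400 = 3200
    C=C: 1 × 635 = 635
    H–Br: 1 × 354 = 354
    Σ(broken) = 4869 kJ
  Bonds formed (products):
    C–Br: 1 × 282 = 282
    C–C: 3 × 340 = 1020
    C–H: 9 × 400 = 3600
    Σ(formed) = 4902 kJ
  ΔH_B = 4869 − 4902 = −33 kJ
ΔH_A − ΔH_B = −4425 kJ, so reaction A has the more negative ΔH; |ΔH_A − ΔH_B| = 4425 kJ.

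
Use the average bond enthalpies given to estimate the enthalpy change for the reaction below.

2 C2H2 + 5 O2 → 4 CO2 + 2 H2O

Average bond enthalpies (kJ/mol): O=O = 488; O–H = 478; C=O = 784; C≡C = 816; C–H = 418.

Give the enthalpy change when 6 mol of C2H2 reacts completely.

Bonds broken (reactants):
  C≡C: 2 × 816 = 1632
  C–H: 4 × 418 = 1672
  O=O: 5 × 488 = 2440
  Σ(broken) = 5744 kJ
Bonds formed (products):
  C=O: 8 × 784 = 6272
  O–H: 4 × 478 = 1912
  Σ(formed) = 8184 kJ
ΔH = Σ(broken) − Σ(formed) = 5744 − 8184 = −2440 kJ
For 3× the reaction as written: 3 × (−2440) = −7320 kJ

ΔH = −7320 kJ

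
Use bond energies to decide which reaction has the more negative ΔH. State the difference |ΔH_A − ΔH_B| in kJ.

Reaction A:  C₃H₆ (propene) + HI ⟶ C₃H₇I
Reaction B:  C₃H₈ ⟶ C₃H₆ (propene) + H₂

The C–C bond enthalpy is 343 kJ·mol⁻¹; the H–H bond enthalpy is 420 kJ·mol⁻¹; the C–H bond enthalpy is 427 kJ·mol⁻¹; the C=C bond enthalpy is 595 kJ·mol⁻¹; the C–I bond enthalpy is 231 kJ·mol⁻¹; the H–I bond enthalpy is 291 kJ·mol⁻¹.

Reaction A:
  Bonds broken (reactants):
    C–C: 1 × 343 = 343
    C–H: 6 × 427 = 2562
    C=C: 1 × 595 = 595
    H–I: 1 × 291 = 291
    Σ(broken) = 3791 kJ
  Bonds formed (products):
    C–C: 2 × 343 = 686
    C–H: 7 × 427 = 2989
    C–I: 1 × 231 = 231
    Σ(formed) = 3906 kJ
  ΔH_A = 3791 − 3906 = −115 kJ
Reaction B:
  Bonds broken (reactants):
    C–C: 2 × 343 = 686
    C–H: 8 × 427 = 3416
    Σ(broken) = 4102 kJ
  Bonds formed (products):
    C–C: 1 × 343 = 343
    C–H: 6 × 427 = 2562
    C=C: 1 × 595 = 595
    H–H: 1 × 420 = 420
    Σ(formed) = 3920 kJ
  ΔH_B = 4102 − 3920 = +182 kJ
ΔH_A − ΔH_B = −297 kJ, so reaction A has the more negative ΔH; |ΔH_A − ΔH_B| = 297 kJ.

Reaction A, by 297 kJ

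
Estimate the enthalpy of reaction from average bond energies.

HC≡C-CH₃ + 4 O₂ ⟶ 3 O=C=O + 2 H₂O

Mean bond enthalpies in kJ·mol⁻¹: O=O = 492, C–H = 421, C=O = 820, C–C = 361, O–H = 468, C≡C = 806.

Bonds broken (reactants):
  C≡C: 1 × 806 = 806
  C–C: 1 × 361 = 361
  C–H: 4 × 421 = 1684
  O=O: 4 × 492 = 1968
  Σ(broken) = 4819 kJ
Bonds formed (products):
  C=O: 6 × 820 = 4920
  O–H: 4 × 468 = 1872
  Σ(formed) = 6792 kJ
ΔH = Σ(broken) − Σ(formed) = 4819 − 6792 = −1973 kJ

ΔH ≈ −1973 kJ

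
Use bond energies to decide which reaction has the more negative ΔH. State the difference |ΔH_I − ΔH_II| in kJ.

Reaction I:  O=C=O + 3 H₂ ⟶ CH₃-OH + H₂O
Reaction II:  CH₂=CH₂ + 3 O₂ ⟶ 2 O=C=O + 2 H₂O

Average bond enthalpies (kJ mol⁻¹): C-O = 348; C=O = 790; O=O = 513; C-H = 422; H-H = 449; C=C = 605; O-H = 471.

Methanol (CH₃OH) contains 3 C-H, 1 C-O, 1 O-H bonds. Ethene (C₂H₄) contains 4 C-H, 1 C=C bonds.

Reaction I:
  Bonds broken (reactants):
    C=O: 2 × 790 = 1580
    H-H: 3 × 449 = 1347
    Σ(broken) = 2927 kJ
  Bonds formed (products):
    C-H: 3 × 422 = 1266
    C-O: 1 × 348 = 348
    O-H: 3 × 471 = 1413
    Σ(formed) = 3027 kJ
  ΔH_I = 2927 − 3027 = −100 kJ
Reaction II:
  Bonds broken (reactants):
    C-H: 4 × 422 = 1688
    C=C: 1 × 605 = 605
    O=O: 3 × 513 = 1539
    Σ(broken) = 3832 kJ
  Bonds formed (products):
    C=O: 4 × 790 = 3160
    O-H: 4 × 471 = 1884
    Σ(formed) = 5044 kJ
  ΔH_II = 3832 − 5044 = −1212 kJ
ΔH_I − ΔH_II = +1112 kJ, so reaction II has the more negative ΔH; |ΔH_I − ΔH_II| = 1112 kJ.

Reaction II, by 1112 kJ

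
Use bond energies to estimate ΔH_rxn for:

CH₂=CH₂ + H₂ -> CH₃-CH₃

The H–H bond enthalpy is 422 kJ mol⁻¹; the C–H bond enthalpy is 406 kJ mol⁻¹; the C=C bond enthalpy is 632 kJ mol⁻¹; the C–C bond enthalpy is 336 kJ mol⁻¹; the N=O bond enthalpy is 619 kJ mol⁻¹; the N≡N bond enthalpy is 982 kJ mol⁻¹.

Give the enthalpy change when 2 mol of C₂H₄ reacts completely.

Bonds broken (reactants):
  C–H: 4 × 406 = 1624
  C=C: 1 × 632 = 632
  H–H: 1 × 422 = 422
  Σ(broken) = 2678 kJ
Bonds formed (products):
  C–C: 1 × 336 = 336
  C–H: 6 × 406 = 2436
  Σ(formed) = 2772 kJ
ΔH = Σ(broken) − Σ(formed) = 2678 − 2772 = −94 kJ
For 2× the reaction as written: 2 × (−94) = −188 kJ

ΔH = −188 kJ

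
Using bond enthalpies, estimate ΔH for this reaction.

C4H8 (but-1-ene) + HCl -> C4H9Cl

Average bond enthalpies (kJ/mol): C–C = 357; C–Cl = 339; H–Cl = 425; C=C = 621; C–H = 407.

Bonds broken (reactants):
  C–C: 2 × 357 = 714
  C–H: 8 × 407 = 3256
  C=C: 1 × 621 = 621
  H–Cl: 1 × 425 = 425
  Σ(broken) = 5016 kJ
Bonds formed (products):
  C–C: 3 × 357 = 1071
  C–Cl: 1 × 339 = 339
  C–H: 9 × 407 = 3663
  Σ(formed) = 5073 kJ
ΔH = Σ(broken) − Σ(formed) = 5016 − 5073 = −57 kJ

ΔH ≈ −57 kJ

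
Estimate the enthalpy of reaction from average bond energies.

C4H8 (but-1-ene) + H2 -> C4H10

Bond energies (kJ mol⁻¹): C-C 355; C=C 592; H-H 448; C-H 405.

ΔH ≈ −125 kJ

Bonds broken (reactants):
  C-C: 2 × 355 = 710
  C-H: 8 × 405 = 3240
  C=C: 1 × 592 = 592
  H-H: 1 × 448 = 448
  Σ(broken) = 4990 kJ
Bonds formed (products):
  C-C: 3 × 355 = 1065
  C-H: 10 × 405 = 4050
  Σ(formed) = 5115 kJ
ΔH = Σ(broken) − Σ(formed) = 4990 − 5115 = −125 kJ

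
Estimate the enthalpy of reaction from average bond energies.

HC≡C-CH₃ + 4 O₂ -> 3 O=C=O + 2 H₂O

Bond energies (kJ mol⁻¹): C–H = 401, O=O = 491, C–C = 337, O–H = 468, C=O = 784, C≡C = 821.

ΔH ≈ −1850 kJ

Bonds broken (reactants):
  C≡C: 1 × 821 = 821
  C–C: 1 × 337 = 337
  C–H: 4 × 401 = 1604
  O=O: 4 × 491 = 1964
  Σ(broken) = 4726 kJ
Bonds formed (products):
  C=O: 6 × 784 = 4704
  O–H: 4 × 468 = 1872
  Σ(formed) = 6576 kJ
ΔH = Σ(broken) − Σ(formed) = 4726 − 6576 = −1850 kJ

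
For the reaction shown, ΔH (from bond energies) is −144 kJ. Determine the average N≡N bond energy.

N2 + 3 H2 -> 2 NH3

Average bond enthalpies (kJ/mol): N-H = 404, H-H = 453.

Let D be the N≡N bond energy.
Σ(broken) = 3×453 + 1×D = 1359 + D
Σ(formed) = 6×404 = 2424
ΔH = Σ(broken) − Σ(formed) = (1359 + D) − (2424) = −1065 + D
Setting this equal to −144 kJ gives D = 921 kJ/mol.

D(N≡N) ≈ 921 kJ/mol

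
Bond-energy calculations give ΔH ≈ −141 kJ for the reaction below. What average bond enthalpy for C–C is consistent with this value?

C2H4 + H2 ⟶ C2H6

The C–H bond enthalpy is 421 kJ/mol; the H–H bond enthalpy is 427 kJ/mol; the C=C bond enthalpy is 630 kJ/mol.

Let D be the C–C bond energy.
Σ(broken) = 4×421 + 1×630 + 1×427 = 2741
Σ(formed) = 1×D + 6×421 = 2526 + D
ΔH = Σ(broken) − Σ(formed) = (2741) − (2526 + D) = +215 − D
Setting this equal to −141 kJ gives D = 356 kJ/mol.

D(C–C) ≈ 356 kJ/mol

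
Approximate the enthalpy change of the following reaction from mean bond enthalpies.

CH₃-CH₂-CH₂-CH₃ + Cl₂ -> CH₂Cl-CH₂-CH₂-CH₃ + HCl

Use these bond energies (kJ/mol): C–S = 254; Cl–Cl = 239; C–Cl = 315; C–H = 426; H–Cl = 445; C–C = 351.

Bonds broken (reactants):
  C–C: 3 × 351 = 1053
  C–H: 10 × 426 = 4260
  Cl–Cl: 1 × 239 = 239
  Σ(broken) = 5552 kJ
Bonds formed (products):
  C–C: 3 × 351 = 1053
  C–Cl: 1 × 315 = 315
  C–H: 9 × 426 = 3834
  H–Cl: 1 × 445 = 445
  Σ(formed) = 5647 kJ
ΔH = Σ(broken) − Σ(formed) = 5552 − 5647 = −95 kJ

ΔH ≈ −95 kJ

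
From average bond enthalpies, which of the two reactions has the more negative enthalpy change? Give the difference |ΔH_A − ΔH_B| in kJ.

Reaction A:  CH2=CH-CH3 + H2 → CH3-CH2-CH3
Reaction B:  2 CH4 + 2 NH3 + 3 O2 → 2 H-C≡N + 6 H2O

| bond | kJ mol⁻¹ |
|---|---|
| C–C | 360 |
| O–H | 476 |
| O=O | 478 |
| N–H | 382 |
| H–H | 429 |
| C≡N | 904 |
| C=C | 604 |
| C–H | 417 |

Reaction B, by 1131 kJ

Reaction A:
  Bonds broken (reactants):
    C–C: 1 × 360 = 360
    C–H: 6 × 417 = 2502
    C=C: 1 × 604 = 604
    H–H: 1 × 429 = 429
    Σ(broken) = 3895 kJ
  Bonds formed (products):
    C–C: 2 × 360 = 720
    C–H: 8 × 417 = 3336
    Σ(formed) = 4056 kJ
  ΔH_A = 3895 − 4056 = −161 kJ
Reaction B:
  Bonds broken (reactants):
    C–H: 8 × 417 = 3336
    N–H: 6 × 382 = 2292
    O=O: 3 × 478 = 1434
    Σ(broken) = 7062 kJ
  Bonds formed (products):
    C≡N: 2 × 904 = 1808
    C–H: 2 × 417 = 834
    O–H: 12 × 476 = 5712
    Σ(formed) = 8354 kJ
  ΔH_B = 7062 − 8354 = −1292 kJ
ΔH_A − ΔH_B = +1131 kJ, so reaction B has the more negative ΔH; |ΔH_A − ΔH_B| = 1131 kJ.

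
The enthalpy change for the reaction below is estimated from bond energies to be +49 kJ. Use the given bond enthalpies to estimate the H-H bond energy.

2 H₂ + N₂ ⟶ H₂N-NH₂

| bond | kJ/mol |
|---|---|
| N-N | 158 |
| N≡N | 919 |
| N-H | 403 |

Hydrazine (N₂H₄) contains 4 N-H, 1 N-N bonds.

D(H-H) ≈ 450 kJ/mol

Let D be the H-H bond energy.
Σ(broken) = 2×D + 1×919 = 919 + 2D
Σ(formed) = 4×403 + 1×158 = 1770
ΔH = Σ(broken) − Σ(formed) = (919 + 2D) − (1770) = −851 + 2D
Setting this equal to +49 kJ gives 2D = 900, so D = 450 kJ/mol.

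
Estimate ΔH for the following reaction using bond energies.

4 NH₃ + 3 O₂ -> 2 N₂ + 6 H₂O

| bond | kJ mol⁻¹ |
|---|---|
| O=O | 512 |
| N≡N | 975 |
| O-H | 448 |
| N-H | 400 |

Bonds broken (reactants):
  N-H: 12 × 400 = 4800
  O=O: 3 × 512 = 1536
  Σ(broken) = 6336 kJ
Bonds formed (products):
  N≡N: 2 × 975 = 1950
  O-H: 12 × 448 = 5376
  Σ(formed) = 7326 kJ
ΔH = Σ(broken) − Σ(formed) = 6336 − 7326 = −990 kJ

ΔH ≈ −990 kJ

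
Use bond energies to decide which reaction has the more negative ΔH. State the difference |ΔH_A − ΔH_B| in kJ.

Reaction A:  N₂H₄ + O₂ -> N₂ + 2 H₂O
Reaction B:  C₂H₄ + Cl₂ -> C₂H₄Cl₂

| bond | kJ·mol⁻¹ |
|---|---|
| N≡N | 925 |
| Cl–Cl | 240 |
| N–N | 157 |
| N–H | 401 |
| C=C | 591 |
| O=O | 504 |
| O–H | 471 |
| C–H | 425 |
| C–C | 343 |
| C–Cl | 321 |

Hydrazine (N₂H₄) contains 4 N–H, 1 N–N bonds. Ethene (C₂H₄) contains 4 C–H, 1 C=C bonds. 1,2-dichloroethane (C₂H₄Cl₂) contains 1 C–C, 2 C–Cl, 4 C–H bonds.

Reaction A:
  Bonds broken (reactants):
    N–H: 4 × 401 = 1604
    N–N: 1 × 157 = 157
    O=O: 1 × 504 = 504
    Σ(broken) = 2265 kJ
  Bonds formed (products):
    N≡N: 1 × 925 = 925
    O–H: 4 × 471 = 1884
    Σ(formed) = 2809 kJ
  ΔH_A = 2265 − 2809 = −544 kJ
Reaction B:
  Bonds broken (reactants):
    C–H: 4 × 425 = 1700
    C=C: 1 × 591 = 591
    Cl–Cl: 1 × 240 = 240
    Σ(broken) = 2531 kJ
  Bonds formed (products):
    C–C: 1 × 343 = 343
    C–Cl: 2 × 321 = 642
    C–H: 4 × 425 = 1700
    Σ(formed) = 2685 kJ
  ΔH_B = 2531 − 2685 = −154 kJ
ΔH_A − ΔH_B = −390 kJ, so reaction A has the more negative ΔH; |ΔH_A − ΔH_B| = 390 kJ.

Reaction A, by 390 kJ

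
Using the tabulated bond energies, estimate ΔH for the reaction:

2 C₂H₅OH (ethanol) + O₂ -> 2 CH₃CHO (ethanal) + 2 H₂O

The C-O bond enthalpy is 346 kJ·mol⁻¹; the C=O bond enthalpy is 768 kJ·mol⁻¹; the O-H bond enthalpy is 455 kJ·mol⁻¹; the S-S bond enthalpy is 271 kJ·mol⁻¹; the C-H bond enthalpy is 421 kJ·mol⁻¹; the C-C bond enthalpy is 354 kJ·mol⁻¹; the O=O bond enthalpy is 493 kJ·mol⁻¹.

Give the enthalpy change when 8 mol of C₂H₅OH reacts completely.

Bonds broken (reactants):
  C-C: 2 × 354 = 708
  C-H: 10 × 421 = 4210
  C-O: 2 × 346 = 692
  O-H: 2 × 455 = 910
  O=O: 1 × 493 = 493
  Σ(broken) = 7013 kJ
Bonds formed (products):
  C-C: 2 × 354 = 708
  C-H: 8 × 421 = 3368
  C=O: 2 × 768 = 1536
  O-H: 4 × 455 = 1820
  Σ(formed) = 7432 kJ
ΔH = Σ(broken) − Σ(formed) = 7013 − 7432 = −419 kJ
For 4× the reaction as written: 4 × (−419) = −1676 kJ

ΔH = −1676 kJ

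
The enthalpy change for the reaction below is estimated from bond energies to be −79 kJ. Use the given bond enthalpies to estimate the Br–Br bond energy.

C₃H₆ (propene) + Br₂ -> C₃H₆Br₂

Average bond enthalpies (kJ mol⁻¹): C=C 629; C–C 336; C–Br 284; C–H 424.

Let D be the Br–Br bond energy.
Σ(broken) = 1×D + 1×336 + 6×424 + 1×629 = 3509 + D
Σ(formed) = 2×284 + 2×336 + 6×424 = 3784
ΔH = Σ(broken) − Σ(formed) = (3509 + D) − (3784) = −275 + D
Setting this equal to −79 kJ gives D = 196 kJ/mol.

D(Br–Br) ≈ 196 kJ/mol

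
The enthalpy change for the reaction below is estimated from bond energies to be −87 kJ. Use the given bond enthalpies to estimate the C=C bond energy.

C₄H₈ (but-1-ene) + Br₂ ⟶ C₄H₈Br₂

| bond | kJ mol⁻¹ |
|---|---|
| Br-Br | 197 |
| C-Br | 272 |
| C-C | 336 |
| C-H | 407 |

D(C=C) ≈ 596 kJ/mol

Let D be the C=C bond energy.
Σ(broken) = 1×197 + 2×336 + 8×407 + 1×D = 4125 + D
Σ(formed) = 2×272 + 3×336 + 8×407 = 4808
ΔH = Σ(broken) − Σ(formed) = (4125 + D) − (4808) = −683 + D
Setting this equal to −87 kJ gives D = 596 kJ/mol.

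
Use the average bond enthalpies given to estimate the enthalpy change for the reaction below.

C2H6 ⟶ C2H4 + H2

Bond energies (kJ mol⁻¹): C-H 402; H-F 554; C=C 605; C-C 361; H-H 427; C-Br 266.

Bonds broken (reactants):
  C-C: 1 × 361 = 361
  C-H: 6 × 402 = 2412
  Σ(broken) = 2773 kJ
Bonds formed (products):
  C-H: 4 × 402 = 1608
  C=C: 1 × 605 = 605
  H-H: 1 × 427 = 427
  Σ(formed) = 2640 kJ
ΔH = Σ(broken) − Σ(formed) = 2773 − 2640 = +133 kJ

ΔH ≈ +133 kJ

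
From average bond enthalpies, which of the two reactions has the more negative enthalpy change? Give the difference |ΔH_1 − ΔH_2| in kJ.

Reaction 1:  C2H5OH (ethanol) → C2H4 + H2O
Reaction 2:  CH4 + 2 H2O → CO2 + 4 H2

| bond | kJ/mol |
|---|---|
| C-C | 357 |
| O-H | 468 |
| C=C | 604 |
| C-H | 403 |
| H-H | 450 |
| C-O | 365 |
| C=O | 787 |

Reaction 1:
  Bonds broken (reactants):
    C-C: 1 × 357 = 357
    C-H: 5 × 403 = 2015
    C-O: 1 × 365 = 365
    O-H: 1 × 468 = 468
    Σ(broken) = 3205 kJ
  Bonds formed (products):
    C-H: 4 × 403 = 1612
    C=C: 1 × 604 = 604
    O-H: 2 × 468 = 936
    Σ(formed) = 3152 kJ
  ΔH_1 = 3205 − 3152 = +53 kJ
Reaction 2:
  Bonds broken (reactants):
    C-H: 4 × 403 = 1612
    O-H: 4 × 468 = 1872
    Σ(broken) = 3484 kJ
  Bonds formed (products):
    C=O: 2 × 787 = 1574
    H-H: 4 × 450 = 1800
    Σ(formed) = 3374 kJ
  ΔH_2 = 3484 − 3374 = +110 kJ
ΔH_1 − ΔH_2 = −57 kJ, so reaction 1 has the more negative ΔH; |ΔH_1 − ΔH_2| = 57 kJ.

Reaction 1, by 57 kJ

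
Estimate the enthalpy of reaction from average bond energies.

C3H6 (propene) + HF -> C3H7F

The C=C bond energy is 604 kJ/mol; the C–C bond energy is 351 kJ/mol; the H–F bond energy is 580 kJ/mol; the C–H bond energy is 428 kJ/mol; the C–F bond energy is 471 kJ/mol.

ΔH ≈ −66 kJ

Bonds broken (reactants):
  C–C: 1 × 351 = 351
  C–H: 6 × 428 = 2568
  C=C: 1 × 604 = 604
  H–F: 1 × 580 = 580
  Σ(broken) = 4103 kJ
Bonds formed (products):
  C–C: 2 × 351 = 702
  C–F: 1 × 471 = 471
  C–H: 7 × 428 = 2996
  Σ(formed) = 4169 kJ
ΔH = Σ(broken) − Σ(formed) = 4103 − 4169 = −66 kJ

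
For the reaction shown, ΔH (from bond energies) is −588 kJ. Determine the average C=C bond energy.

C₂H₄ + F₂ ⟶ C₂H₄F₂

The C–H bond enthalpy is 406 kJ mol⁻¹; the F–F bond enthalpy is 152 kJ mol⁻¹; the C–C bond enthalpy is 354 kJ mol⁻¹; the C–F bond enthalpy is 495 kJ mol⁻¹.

Let D be the C=C bond energy.
Σ(broken) = 4×406 + 1×D + 1×152 = 1776 + D
Σ(formed) = 1×354 + 2×495 + 4×406 = 2968
ΔH = Σ(broken) − Σ(formed) = (1776 + D) − (2968) = −1192 + D
Setting this equal to −588 kJ gives D = 604 kJ/mol.

D(C=C) ≈ 604 kJ/mol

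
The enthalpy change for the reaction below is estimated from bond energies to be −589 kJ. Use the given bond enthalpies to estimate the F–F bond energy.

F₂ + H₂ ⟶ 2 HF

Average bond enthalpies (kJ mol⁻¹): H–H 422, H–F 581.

D(F–F) ≈ 151 kJ/mol

Let D be the F–F bond energy.
Σ(broken) = 1×D + 1×422 = 422 + D
Σ(formed) = 2×581 = 1162
ΔH = Σ(broken) − Σ(formed) = (422 + D) − (1162) = −740 + D
Setting this equal to −589 kJ gives D = 151 kJ/mol.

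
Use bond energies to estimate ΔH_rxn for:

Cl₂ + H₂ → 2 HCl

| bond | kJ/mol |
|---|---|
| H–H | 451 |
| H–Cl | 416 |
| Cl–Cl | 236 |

Bonds broken (reactants):
  Cl–Cl: 1 × 236 = 236
  H–H: 1 × 451 = 451
  Σ(broken) = 687 kJ
Bonds formed (products):
  H–Cl: 2 × 416 = 832
  Σ(formed) = 832 kJ
ΔH = Σ(broken) − Σ(formed) = 687 − 832 = −145 kJ

ΔH ≈ −145 kJ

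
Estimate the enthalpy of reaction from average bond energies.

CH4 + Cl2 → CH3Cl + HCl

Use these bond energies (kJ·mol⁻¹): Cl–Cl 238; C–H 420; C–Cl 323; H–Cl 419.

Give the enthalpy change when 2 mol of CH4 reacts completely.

ΔH = −168 kJ

Bonds broken (reactants):
  C–H: 4 × 420 = 1680
  Cl–Cl: 1 × 238 = 238
  Σ(broken) = 1918 kJ
Bonds formed (products):
  C–Cl: 1 × 323 = 323
  C–H: 3 × 420 = 1260
  H–Cl: 1 × 419 = 419
  Σ(formed) = 2002 kJ
ΔH = Σ(broken) − Σ(formed) = 1918 − 2002 = −84 kJ
For 2× the reaction as written: 2 × (−84) = −168 kJ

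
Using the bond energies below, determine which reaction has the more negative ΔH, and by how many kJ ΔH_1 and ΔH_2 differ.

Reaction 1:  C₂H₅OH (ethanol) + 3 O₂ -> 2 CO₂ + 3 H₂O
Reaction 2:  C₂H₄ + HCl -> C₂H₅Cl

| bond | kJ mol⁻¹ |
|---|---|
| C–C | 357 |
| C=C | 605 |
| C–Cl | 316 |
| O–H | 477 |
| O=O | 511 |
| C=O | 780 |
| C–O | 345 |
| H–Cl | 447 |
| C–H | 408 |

Reaction 1:
  Bonds broken (reactants):
    C–C: 1 × 357 = 357
    C–H: 5 × 408 = 2040
    C–O: 1 × 345 = 345
    O–H: 1 × 477 = 477
    O=O: 3 × 511 = 1533
    Σ(broken) = 4752 kJ
  Bonds formed (products):
    C=O: 4 × 780 = 3120
    O–H: 6 × 477 = 2862
    Σ(formed) = 5982 kJ
  ΔH_1 = 4752 − 5982 = −1230 kJ
Reaction 2:
  Bonds broken (reactants):
    C–H: 4 × 408 = 1632
    C=C: 1 × 605 = 605
    H–Cl: 1 × 447 = 447
    Σ(broken) = 2684 kJ
  Bonds formed (products):
    C–C: 1 × 357 = 357
    C–Cl: 1 × 316 = 316
    C–H: 5 × 408 = 2040
    Σ(formed) = 2713 kJ
  ΔH_2 = 2684 − 2713 = −29 kJ
ΔH_1 − ΔH_2 = −1201 kJ, so reaction 1 has the more negative ΔH; |ΔH_1 − ΔH_2| = 1201 kJ.

Reaction 1, by 1201 kJ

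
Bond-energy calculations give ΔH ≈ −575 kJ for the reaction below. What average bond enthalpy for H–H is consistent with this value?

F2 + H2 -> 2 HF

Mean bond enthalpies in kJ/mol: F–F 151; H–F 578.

Let D be the H–H bond energy.
Σ(broken) = 1×151 + 1×D = 151 + D
Σ(formed) = 2×578 = 1156
ΔH = Σ(broken) − Σ(formed) = (151 + D) − (1156) = −1005 + D
Setting this equal to −575 kJ gives D = 430 kJ/mol.

D(H–H) ≈ 430 kJ/mol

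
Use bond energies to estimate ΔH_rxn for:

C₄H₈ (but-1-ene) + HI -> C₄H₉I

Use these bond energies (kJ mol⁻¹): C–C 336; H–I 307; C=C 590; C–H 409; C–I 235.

ΔH ≈ −83 kJ

Bonds broken (reactants):
  C–C: 2 × 336 = 672
  C–H: 8 × 409 = 3272
  C=C: 1 × 590 = 590
  H–I: 1 × 307 = 307
  Σ(broken) = 4841 kJ
Bonds formed (products):
  C–C: 3 × 336 = 1008
  C–H: 9 × 409 = 3681
  C–I: 1 × 235 = 235
  Σ(formed) = 4924 kJ
ΔH = Σ(broken) − Σ(formed) = 4841 − 4924 = −83 kJ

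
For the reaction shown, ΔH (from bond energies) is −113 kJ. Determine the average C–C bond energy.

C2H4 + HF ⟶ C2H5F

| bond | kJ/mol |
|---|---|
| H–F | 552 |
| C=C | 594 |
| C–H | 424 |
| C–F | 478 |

D(C–C) ≈ 357 kJ/mol

Let D be the C–C bond energy.
Σ(broken) = 4×424 + 1×594 + 1×552 = 2842
Σ(formed) = 1×D + 1×478 + 5×424 = 2598 + D
ΔH = Σ(broken) − Σ(formed) = (2842) − (2598 + D) = +244 − D
Setting this equal to −113 kJ gives D = 357 kJ/mol.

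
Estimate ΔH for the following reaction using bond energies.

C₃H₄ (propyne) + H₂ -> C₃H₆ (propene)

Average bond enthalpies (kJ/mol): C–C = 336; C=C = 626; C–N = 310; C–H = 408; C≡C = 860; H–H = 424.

Bonds broken (reactants):
  C≡C: 1 × 860 = 860
  C–C: 1 × 336 = 336
  C–H: 4 × 408 = 1632
  H–H: 1 × 424 = 424
  Σ(broken) = 3252 kJ
Bonds formed (products):
  C–C: 1 × 336 = 336
  C–H: 6 × 408 = 2448
  C=C: 1 × 626 = 626
  Σ(formed) = 3410 kJ
ΔH = Σ(broken) − Σ(formed) = 3252 − 3410 = −158 kJ

ΔH ≈ −158 kJ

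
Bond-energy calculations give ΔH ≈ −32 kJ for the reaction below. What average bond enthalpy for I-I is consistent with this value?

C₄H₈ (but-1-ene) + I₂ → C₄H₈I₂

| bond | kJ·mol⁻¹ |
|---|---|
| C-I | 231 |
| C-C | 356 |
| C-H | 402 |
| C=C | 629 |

Let D be the I-I bond energy.
Σ(broken) = 2×356 + 8×402 + 1×629 + 1×D = 4557 + D
Σ(formed) = 3×356 + 8×402 + 2×231 = 4746
ΔH = Σ(broken) − Σ(formed) = (4557 + D) − (4746) = −189 + D
Setting this equal to −32 kJ gives D = 157 kJ/mol.

D(I-I) ≈ 157 kJ/mol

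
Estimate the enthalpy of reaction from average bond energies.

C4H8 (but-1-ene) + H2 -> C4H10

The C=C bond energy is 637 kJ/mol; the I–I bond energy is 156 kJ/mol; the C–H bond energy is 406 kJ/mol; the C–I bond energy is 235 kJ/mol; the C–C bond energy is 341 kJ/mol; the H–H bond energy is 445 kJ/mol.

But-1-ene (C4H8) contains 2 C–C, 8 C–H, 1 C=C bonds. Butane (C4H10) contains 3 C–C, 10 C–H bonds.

ΔH ≈ −71 kJ

Bonds broken (reactants):
  C–C: 2 × 341 = 682
  C–H: 8 × 406 = 3248
  C=C: 1 × 637 = 637
  H–H: 1 × 445 = 445
  Σ(broken) = 5012 kJ
Bonds formed (products):
  C–C: 3 × 341 = 1023
  C–H: 10 × 406 = 4060
  Σ(formed) = 5083 kJ
ΔH = Σ(broken) − Σ(formed) = 5012 − 5083 = −71 kJ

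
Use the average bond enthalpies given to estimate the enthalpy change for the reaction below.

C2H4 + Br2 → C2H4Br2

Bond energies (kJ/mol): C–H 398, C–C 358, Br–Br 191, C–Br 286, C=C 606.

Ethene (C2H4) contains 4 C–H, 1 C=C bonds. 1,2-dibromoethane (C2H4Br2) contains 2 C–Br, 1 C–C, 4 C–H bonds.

ΔH ≈ −133 kJ

Bonds broken (reactants):
  Br–Br: 1 × 191 = 191
  C–H: 4 × 398 = 1592
  C=C: 1 × 606 = 606
  Σ(broken) = 2389 kJ
Bonds formed (products):
  C–Br: 2 × 286 = 572
  C–C: 1 × 358 = 358
  C–H: 4 × 398 = 1592
  Σ(formed) = 2522 kJ
ΔH = Σ(broken) − Σ(formed) = 2389 − 2522 = −133 kJ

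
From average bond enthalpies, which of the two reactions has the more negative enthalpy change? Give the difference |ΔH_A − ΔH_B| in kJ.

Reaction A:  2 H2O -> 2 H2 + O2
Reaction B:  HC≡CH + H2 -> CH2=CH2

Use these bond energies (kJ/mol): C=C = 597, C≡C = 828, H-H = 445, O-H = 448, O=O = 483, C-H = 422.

Reaction A:
  Bonds broken (reactants):
    O-H: 4 × 448 = 1792
    Σ(broken) = 1792 kJ
  Bonds formed (products):
    H-H: 2 × 445 = 890
    O=O: 1 × 483 = 483
    Σ(formed) = 1373 kJ
  ΔH_A = 1792 − 1373 = +419 kJ
Reaction B:
  Bonds broken (reactants):
    C≡C: 1 × 828 = 828
    C-H: 2 × 422 = 844
    H-H: 1 × 445 = 445
    Σ(broken) = 2117 kJ
  Bonds formed (products):
    C-H: 4 × 422 = 1688
    C=C: 1 × 597 = 597
    Σ(formed) = 2285 kJ
  ΔH_B = 2117 − 2285 = −168 kJ
ΔH_A − ΔH_B = +587 kJ, so reaction B has the more negative ΔH; |ΔH_A − ΔH_B| = 587 kJ.

Reaction B, by 587 kJ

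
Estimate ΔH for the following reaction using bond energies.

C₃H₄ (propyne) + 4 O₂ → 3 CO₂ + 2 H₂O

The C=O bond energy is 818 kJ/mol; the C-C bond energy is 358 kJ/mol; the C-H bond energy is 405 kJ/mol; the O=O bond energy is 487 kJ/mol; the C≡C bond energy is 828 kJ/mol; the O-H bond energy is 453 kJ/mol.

ΔH ≈ −1966 kJ

Bonds broken (reactants):
  C≡C: 1 × 828 = 828
  C-C: 1 × 358 = 358
  C-H: 4 × 405 = 1620
  O=O: 4 × 487 = 1948
  Σ(broken) = 4754 kJ
Bonds formed (products):
  C=O: 6 × 818 = 4908
  O-H: 4 × 453 = 1812
  Σ(formed) = 6720 kJ
ΔH = Σ(broken) − Σ(formed) = 4754 − 6720 = −1966 kJ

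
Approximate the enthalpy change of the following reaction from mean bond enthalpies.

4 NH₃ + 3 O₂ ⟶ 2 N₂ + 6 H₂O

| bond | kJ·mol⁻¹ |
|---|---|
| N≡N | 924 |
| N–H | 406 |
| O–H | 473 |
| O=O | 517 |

Bonds broken (reactants):
  N–H: 12 × 406 = 4872
  O=O: 3 × 517 = 1551
  Σ(broken) = 6423 kJ
Bonds formed (products):
  N≡N: 2 × 924 = 1848
  O–H: 12 × 473 = 5676
  Σ(formed) = 7524 kJ
ΔH = Σ(broken) − Σ(formed) = 6423 − 7524 = −1101 kJ

ΔH ≈ −1101 kJ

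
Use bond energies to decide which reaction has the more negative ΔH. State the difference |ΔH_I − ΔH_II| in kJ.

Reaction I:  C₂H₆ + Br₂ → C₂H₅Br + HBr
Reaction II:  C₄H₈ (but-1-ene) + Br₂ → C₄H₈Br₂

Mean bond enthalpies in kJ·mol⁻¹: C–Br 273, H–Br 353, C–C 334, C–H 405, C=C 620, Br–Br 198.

Reaction II, by 39 kJ

Reaction I:
  Bonds broken (reactants):
    Br–Br: 1 × 198 = 198
    C–C: 1 × 334 = 334
    C–H: 6 × 405 = 2430
    Σ(broken) = 2962 kJ
  Bonds formed (products):
    C–Br: 1 × 273 = 273
    C–C: 1 × 334 = 334
    C–H: 5 × 405 = 2025
    H–Br: 1 × 353 = 353
    Σ(formed) = 2985 kJ
  ΔH_I = 2962 − 2985 = −23 kJ
Reaction II:
  Bonds broken (reactants):
    Br–Br: 1 × 198 = 198
    C–C: 2 × 334 = 668
    C–H: 8 × 405 = 3240
    C=C: 1 × 620 = 620
    Σ(broken) = 4726 kJ
  Bonds formed (products):
    C–Br: 2 × 273 = 546
    C–C: 3 × 334 = 1002
    C–H: 8 × 405 = 3240
    Σ(formed) = 4788 kJ
  ΔH_II = 4726 − 4788 = −62 kJ
ΔH_I − ΔH_II = +39 kJ, so reaction II has the more negative ΔH; |ΔH_I − ΔH_II| = 39 kJ.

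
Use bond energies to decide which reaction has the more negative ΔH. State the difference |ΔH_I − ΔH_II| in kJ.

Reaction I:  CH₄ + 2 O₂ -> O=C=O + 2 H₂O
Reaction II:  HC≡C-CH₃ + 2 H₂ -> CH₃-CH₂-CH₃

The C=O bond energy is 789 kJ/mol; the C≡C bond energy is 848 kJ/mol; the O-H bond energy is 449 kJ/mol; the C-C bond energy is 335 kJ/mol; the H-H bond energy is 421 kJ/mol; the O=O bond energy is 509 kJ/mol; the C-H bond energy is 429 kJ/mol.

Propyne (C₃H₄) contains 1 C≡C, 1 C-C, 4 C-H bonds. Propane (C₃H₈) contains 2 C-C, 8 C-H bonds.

Reaction I, by 279 kJ

Reaction I:
  Bonds broken (reactants):
    C-H: 4 × 429 = 1716
    O=O: 2 × 509 = 1018
    Σ(broken) = 2734 kJ
  Bonds formed (products):
    C=O: 2 × 789 = 1578
    O-H: 4 × 449 = 1796
    Σ(formed) = 3374 kJ
  ΔH_I = 2734 − 3374 = −640 kJ
Reaction II:
  Bonds broken (reactants):
    C≡C: 1 × 848 = 848
    C-C: 1 × 335 = 335
    C-H: 4 × 429 = 1716
    H-H: 2 × 421 = 842
    Σ(broken) = 3741 kJ
  Bonds formed (products):
    C-C: 2 × 335 = 670
    C-H: 8 × 429 = 3432
    Σ(formed) = 4102 kJ
  ΔH_II = 3741 − 4102 = −361 kJ
ΔH_I − ΔH_II = −279 kJ, so reaction I has the more negative ΔH; |ΔH_I − ΔH_II| = 279 kJ.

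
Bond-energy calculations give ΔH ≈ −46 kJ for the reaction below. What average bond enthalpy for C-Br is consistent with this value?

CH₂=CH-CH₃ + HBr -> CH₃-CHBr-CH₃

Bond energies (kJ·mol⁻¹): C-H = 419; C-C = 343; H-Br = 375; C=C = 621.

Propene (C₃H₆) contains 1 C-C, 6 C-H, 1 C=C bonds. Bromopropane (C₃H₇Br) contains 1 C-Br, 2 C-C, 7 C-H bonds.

Let D be the C-Br bond energy.
Σ(broken) = 1×343 + 6×419 + 1×621 + 1×375 = 3853
Σ(formed) = 1×D + 2×343 + 7×419 = 3619 + D
ΔH = Σ(broken) − Σ(formed) = (3853) − (3619 + D) = +234 − D
Setting this equal to −46 kJ gives D = 280 kJ/mol.

D(C-Br) ≈ 280 kJ/mol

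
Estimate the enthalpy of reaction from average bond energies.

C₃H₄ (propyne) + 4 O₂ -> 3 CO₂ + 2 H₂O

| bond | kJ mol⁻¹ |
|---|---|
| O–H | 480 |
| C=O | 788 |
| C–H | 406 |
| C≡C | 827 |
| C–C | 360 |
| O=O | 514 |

Bonds broken (reactants):
  C≡C: 1 × 827 = 827
  C–C: 1 × 360 = 360
  C–H: 4 × 406 = 1624
  O=O: 4 × 514 = 2056
  Σ(broken) = 4867 kJ
Bonds formed (products):
  C=O: 6 × 788 = 4728
  O–H: 4 × 480 = 1920
  Σ(formed) = 6648 kJ
ΔH = Σ(broken) − Σ(formed) = 4867 − 6648 = −1781 kJ

ΔH ≈ −1781 kJ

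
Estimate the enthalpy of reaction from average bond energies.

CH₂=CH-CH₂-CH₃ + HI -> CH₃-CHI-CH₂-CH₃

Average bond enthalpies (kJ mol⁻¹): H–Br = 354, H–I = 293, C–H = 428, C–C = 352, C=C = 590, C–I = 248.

ΔH ≈ −145 kJ

Bonds broken (reactants):
  C–C: 2 × 352 = 704
  C–H: 8 × 428 = 3424
  C=C: 1 × 590 = 590
  H–I: 1 × 293 = 293
  Σ(broken) = 5011 kJ
Bonds formed (products):
  C–C: 3 × 352 = 1056
  C–H: 9 × 428 = 3852
  C–I: 1 × 248 = 248
  Σ(formed) = 5156 kJ
ΔH = Σ(broken) − Σ(formed) = 5011 − 5156 = −145 kJ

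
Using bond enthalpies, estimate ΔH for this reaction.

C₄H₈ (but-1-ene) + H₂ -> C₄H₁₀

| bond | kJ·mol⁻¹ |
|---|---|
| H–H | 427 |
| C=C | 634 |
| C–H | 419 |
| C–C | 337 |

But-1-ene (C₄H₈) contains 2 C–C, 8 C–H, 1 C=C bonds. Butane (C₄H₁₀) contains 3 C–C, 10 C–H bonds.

Bonds broken (reactants):
  C–C: 2 × 337 = 674
  C–H: 8 × 419 = 3352
  C=C: 1 × 634 = 634
  H–H: 1 × 427 = 427
  Σ(broken) = 5087 kJ
Bonds formed (products):
  C–C: 3 × 337 = 1011
  C–H: 10 × 419 = 4190
  Σ(formed) = 5201 kJ
ΔH = Σ(broken) − Σ(formed) = 5087 − 5201 = −114 kJ

ΔH ≈ −114 kJ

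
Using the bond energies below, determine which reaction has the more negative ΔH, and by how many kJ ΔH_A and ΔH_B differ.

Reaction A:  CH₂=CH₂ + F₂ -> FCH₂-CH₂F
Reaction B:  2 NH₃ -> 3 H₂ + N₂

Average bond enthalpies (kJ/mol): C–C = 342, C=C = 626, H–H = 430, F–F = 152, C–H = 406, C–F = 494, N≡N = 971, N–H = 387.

Reaction A:
  Bonds broken (reactants):
    C–H: 4 × 406 = 1624
    C=C: 1 × 626 = 626
    F–F: 1 × 152 = 152
    Σ(broken) = 2402 kJ
  Bonds formed (products):
    C–C: 1 × 342 = 342
    C–F: 2 × 494 = 988
    C–H: 4 × 406 = 1624
    Σ(formed) = 2954 kJ
  ΔH_A = 2402 − 2954 = −552 kJ
Reaction B:
  Bonds broken (reactants):
    N–H: 6 × 387 = 2322
    Σ(broken) = 2322 kJ
  Bonds formed (products):
    H–H: 3 × 430 = 1290
    N≡N: 1 × 971 = 971
    Σ(formed) = 2261 kJ
  ΔH_B = 2322 − 2261 = +61 kJ
ΔH_A − ΔH_B = −613 kJ, so reaction A has the more negative ΔH; |ΔH_A − ΔH_B| = 613 kJ.

Reaction A, by 613 kJ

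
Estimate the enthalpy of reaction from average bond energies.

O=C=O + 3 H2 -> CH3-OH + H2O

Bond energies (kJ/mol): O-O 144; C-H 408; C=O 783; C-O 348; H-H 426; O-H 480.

Bonds broken (reactants):
  C=O: 2 × 783 = 1566
  H-H: 3 × 426 = 1278
  Σ(broken) = 2844 kJ
Bonds formed (products):
  C-H: 3 × 408 = 1224
  C-O: 1 × 348 = 348
  O-H: 3 × 480 = 1440
  Σ(formed) = 3012 kJ
ΔH = Σ(broken) − Σ(formed) = 2844 − 3012 = −168 kJ

ΔH ≈ −168 kJ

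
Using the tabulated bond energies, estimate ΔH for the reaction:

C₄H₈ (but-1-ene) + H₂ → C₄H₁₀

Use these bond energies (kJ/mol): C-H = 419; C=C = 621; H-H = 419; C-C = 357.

Bonds broken (reactants):
  C-C: 2 × 357 = 714
  C-H: 8 × 419 = 3352
  C=C: 1 × 621 = 621
  H-H: 1 × 419 = 419
  Σ(broken) = 5106 kJ
Bonds formed (products):
  C-C: 3 × 357 = 1071
  C-H: 10 × 419 = 4190
  Σ(formed) = 5261 kJ
ΔH = Σ(broken) − Σ(formed) = 5106 − 5261 = −155 kJ

ΔH ≈ −155 kJ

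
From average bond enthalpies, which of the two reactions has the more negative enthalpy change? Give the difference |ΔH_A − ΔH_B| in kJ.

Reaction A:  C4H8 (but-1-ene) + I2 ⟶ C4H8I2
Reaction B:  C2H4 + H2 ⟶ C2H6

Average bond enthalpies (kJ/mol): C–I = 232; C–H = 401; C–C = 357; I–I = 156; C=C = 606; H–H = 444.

Reaction B, by 50 kJ

Reaction A:
  Bonds broken (reactants):
    C–C: 2 × 357 = 714
    C–H: 8 × 401 = 3208
    C=C: 1 × 606 = 606
    I–I: 1 × 156 = 156
    Σ(broken) = 4684 kJ
  Bonds formed (products):
    C–C: 3 × 357 = 1071
    C–H: 8 × 401 = 3208
    C–I: 2 × 232 = 464
    Σ(formed) = 4743 kJ
  ΔH_A = 4684 − 4743 = −59 kJ
Reaction B:
  Bonds broken (reactants):
    C–H: 4 × 401 = 1604
    C=C: 1 × 606 = 606
    H–H: 1 × 444 = 444
    Σ(broken) = 2654 kJ
  Bonds formed (products):
    C–C: 1 × 357 = 357
    C–H: 6 × 401 = 2406
    Σ(formed) = 2763 kJ
  ΔH_B = 2654 − 2763 = −109 kJ
ΔH_A − ΔH_B = +50 kJ, so reaction B has the more negative ΔH; |ΔH_A − ΔH_B| = 50 kJ.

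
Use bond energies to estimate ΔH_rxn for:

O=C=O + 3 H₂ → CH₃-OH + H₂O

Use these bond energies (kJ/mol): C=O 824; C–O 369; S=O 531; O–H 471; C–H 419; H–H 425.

Bonds broken (reactants):
  C=O: 2 × 824 = 1648
  H–H: 3 × 425 = 1275
  Σ(broken) = 2923 kJ
Bonds formed (products):
  C–H: 3 × 419 = 1257
  C–O: 1 × 369 = 369
  O–H: 3 × 471 = 1413
  Σ(formed) = 3039 kJ
ΔH = Σ(broken) − Σ(formed) = 2923 − 3039 = −116 kJ

ΔH ≈ −116 kJ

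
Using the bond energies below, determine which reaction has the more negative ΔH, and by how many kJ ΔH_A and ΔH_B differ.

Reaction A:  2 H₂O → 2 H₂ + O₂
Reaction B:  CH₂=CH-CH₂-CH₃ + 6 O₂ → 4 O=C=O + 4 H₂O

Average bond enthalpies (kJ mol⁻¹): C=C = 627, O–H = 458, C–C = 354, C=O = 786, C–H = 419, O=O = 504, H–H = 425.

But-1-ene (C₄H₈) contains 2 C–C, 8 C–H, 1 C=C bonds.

Reaction B, by 2719 kJ

Reaction A:
  Bonds broken (reactants):
    O–H: 4 × 458 = 1832
    Σ(broken) = 1832 kJ
  Bonds formed (products):
    H–H: 2 × 425 = 850
    O=O: 1 × 504 = 504
    Σ(formed) = 1354 kJ
  ΔH_A = 1832 − 1354 = +478 kJ
Reaction B:
  Bonds broken (reactants):
    C–C: 2 × 354 = 708
    C–H: 8 × 419 = 3352
    C=C: 1 × 627 = 627
    O=O: 6 × 504 = 3024
    Σ(broken) = 7711 kJ
  Bonds formed (products):
    C=O: 8 × 786 = 6288
    O–H: 8 × 458 = 3664
    Σ(formed) = 9952 kJ
  ΔH_B = 7711 − 9952 = −2241 kJ
ΔH_A − ΔH_B = +2719 kJ, so reaction B has the more negative ΔH; |ΔH_A − ΔH_B| = 2719 kJ.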